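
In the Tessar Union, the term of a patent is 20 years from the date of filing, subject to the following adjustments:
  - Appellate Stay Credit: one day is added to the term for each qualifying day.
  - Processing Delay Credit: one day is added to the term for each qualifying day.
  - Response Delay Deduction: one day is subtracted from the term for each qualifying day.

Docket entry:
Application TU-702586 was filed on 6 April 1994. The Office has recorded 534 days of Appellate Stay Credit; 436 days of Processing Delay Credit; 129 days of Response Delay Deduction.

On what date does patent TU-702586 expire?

Base term: filing date + 20 years → 6 April 2014.
Appellate Stay Credit: +534 days → 22 September 2015.
Processing Delay Credit: +436 days → 1 December 2016.
Response Delay Deduction: −129 days → 25 July 2016.

2016-07-25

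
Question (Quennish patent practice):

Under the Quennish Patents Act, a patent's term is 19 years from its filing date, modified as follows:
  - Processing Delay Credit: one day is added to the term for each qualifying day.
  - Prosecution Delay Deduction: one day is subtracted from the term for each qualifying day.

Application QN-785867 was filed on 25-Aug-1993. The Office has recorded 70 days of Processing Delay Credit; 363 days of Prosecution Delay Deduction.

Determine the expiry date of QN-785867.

Base term: filing date + 19 years → 25 August 2012.
Processing Delay Credit: +70 days → 3 November 2012.
Prosecution Delay Deduction: −363 days → 6 November 2011.

November 6, 2011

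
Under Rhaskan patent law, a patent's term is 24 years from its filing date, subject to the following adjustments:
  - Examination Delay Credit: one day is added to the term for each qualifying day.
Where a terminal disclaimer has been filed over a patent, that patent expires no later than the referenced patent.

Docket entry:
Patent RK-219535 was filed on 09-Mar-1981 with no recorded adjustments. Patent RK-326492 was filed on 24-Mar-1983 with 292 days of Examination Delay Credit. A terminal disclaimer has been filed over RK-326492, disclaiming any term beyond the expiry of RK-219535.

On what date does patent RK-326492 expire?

Natural term of RK-326492:
  Base: filing + 24 years → 24 March 2007.
  Examination Delay Credit: +292 days → 10 January 2008.
Expiry of referenced patent RK-219535:
  Base: filing + 24 years → 9 March 2005.
Terminal disclaimer: RK-326492 expires on the earlier of 10 January 2008 and 9 March 2005.

2005-03-09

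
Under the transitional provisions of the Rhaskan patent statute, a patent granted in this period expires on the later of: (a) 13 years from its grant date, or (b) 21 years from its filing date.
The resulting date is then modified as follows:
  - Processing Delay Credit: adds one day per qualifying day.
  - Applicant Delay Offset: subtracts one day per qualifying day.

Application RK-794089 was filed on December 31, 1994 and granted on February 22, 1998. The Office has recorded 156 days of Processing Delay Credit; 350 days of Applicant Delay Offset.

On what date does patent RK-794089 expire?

(a) grant + 13 years → 22 February 2011.
(b) filing + 21 years → 31 December 2015.
Later of the two: 31 December 2015.
Processing Delay Credit: +156 days → 4 June 2016.
Applicant Delay Offset: −350 days → 20 June 2015.

June 20, 2015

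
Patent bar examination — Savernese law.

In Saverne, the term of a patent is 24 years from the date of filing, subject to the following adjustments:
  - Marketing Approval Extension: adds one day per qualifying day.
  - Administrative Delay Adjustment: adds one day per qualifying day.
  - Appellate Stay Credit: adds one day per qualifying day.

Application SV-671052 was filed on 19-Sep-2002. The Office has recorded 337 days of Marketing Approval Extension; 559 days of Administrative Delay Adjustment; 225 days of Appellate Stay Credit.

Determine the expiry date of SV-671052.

2029-10-14

Base term: filing date + 24 years → 19 September 2026.
Marketing Approval Extension: +337 days → 22 August 2027.
Administrative Delay Adjustment: +559 days → 3 March 2029.
Appellate Stay Credit: +225 days → 14 October 2029.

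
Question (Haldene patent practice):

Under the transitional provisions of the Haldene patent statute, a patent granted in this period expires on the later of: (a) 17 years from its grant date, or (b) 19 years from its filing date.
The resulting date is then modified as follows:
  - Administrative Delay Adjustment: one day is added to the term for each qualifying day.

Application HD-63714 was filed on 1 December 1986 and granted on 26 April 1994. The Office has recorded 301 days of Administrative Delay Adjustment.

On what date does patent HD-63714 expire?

(a) grant + 17 years → 26 April 2011.
(b) filing + 19 years → 1 December 2005.
Later of the two: 26 April 2011.
Administrative Delay Adjustment: +301 days → 21 February 2012.

February 21, 2012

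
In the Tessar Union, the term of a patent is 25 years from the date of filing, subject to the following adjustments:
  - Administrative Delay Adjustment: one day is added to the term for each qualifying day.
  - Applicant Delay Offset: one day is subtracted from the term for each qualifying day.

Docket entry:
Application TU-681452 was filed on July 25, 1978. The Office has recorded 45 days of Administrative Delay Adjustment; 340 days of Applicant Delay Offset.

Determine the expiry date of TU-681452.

Base term: filing date + 25 years → 25 July 2003.
Administrative Delay Adjustment: +45 days → 8 September 2003.
Applicant Delay Offset: −340 days → 3 October 2002.

October 3, 2002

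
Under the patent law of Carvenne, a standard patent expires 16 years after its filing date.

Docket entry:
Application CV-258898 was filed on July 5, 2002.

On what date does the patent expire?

Filing date + 16 years → 5 July 2018.

July 5, 2018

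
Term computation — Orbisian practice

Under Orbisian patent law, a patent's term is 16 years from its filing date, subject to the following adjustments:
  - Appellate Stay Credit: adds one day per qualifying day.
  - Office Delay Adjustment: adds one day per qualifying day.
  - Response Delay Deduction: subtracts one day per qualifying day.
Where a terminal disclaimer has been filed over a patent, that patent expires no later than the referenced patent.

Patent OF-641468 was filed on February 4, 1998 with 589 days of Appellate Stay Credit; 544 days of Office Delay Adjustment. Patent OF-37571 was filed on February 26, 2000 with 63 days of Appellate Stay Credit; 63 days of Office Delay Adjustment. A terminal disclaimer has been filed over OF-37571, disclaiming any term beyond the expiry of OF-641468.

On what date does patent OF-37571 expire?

July 1, 2016

Natural term of OF-37571:
  Base: filing + 16 years → 26 February 2016.
  Appellate Stay Credit: +63 days → 29 April 2016.
  Office Delay Adjustment: +63 days → 1 July 2016.
Expiry of referenced patent OF-641468:
  Base: filing + 16 years → 4 February 2014.
  Appellate Stay Credit: +589 days → 16 September 2015.
  Office Delay Adjustment: +544 days → 13 March 2017.
Terminal disclaimer: OF-37571 expires on the earlier of 1 July 2016 and 13 March 2017.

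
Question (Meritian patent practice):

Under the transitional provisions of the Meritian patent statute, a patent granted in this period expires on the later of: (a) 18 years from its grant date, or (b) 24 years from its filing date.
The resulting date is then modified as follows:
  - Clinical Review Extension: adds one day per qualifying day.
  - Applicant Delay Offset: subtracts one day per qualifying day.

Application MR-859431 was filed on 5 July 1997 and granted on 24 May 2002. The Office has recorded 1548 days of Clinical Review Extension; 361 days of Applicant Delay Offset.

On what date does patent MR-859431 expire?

(a) grant + 18 years → 24 May 2020.
(b) filing + 24 years → 5 July 2021.
Later of the two: 5 July 2021.
Clinical Review Extension: +1548 days → 30 September 2025.
Applicant Delay Offset: −361 days → 4 October 2024.

2024-10-04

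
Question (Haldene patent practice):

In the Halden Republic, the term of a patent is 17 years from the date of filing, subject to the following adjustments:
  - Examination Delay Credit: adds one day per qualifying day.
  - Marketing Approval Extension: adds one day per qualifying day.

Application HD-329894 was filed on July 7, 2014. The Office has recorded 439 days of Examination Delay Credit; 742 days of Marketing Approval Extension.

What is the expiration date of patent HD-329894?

2034-09-30

Base term: filing date + 17 years → 7 July 2031.
Examination Delay Credit: +439 days → 18 September 2032.
Marketing Approval Extension: +742 days → 30 September 2034.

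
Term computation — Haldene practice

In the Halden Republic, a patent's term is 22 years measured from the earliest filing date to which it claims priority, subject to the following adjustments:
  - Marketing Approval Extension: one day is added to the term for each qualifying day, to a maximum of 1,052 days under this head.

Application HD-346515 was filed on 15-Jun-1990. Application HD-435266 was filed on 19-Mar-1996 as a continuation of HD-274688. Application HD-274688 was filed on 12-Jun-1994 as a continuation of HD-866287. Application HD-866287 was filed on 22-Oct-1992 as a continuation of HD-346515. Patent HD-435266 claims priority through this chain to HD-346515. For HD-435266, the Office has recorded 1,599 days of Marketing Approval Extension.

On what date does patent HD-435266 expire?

Earliest priority filing: 15 June 1990.
Base term: 15 June 1990 + 22 years → 15 June 2012.
Marketing Approval Extension: 1599 days claimed exceeds the 1052-day cap, so +1052 days → 3 May 2015.

May 3, 2015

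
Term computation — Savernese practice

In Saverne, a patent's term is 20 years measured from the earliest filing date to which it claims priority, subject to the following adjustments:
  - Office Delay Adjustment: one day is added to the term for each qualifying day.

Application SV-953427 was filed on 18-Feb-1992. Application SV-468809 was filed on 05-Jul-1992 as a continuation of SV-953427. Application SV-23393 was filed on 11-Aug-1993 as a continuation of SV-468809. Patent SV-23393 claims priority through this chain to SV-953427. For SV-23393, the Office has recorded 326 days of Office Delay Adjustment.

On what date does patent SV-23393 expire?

January 9, 2013

Earliest priority filing: 18 February 1992.
Base term: 18 February 1992 + 20 years → 18 February 2012.
Office Delay Adjustment: +326 days → 9 January 2013.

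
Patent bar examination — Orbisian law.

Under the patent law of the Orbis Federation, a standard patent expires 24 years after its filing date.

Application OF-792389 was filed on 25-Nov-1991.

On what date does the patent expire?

Filing date + 24 years → 25 November 2015.

November 25, 2015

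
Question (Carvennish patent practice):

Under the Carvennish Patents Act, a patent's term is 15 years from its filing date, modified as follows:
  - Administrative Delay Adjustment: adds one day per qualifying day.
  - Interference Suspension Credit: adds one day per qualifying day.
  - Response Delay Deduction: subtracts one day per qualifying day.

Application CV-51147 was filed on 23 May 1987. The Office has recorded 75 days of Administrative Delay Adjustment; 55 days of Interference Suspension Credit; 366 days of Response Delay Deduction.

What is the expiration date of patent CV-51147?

Base term: filing date + 15 years → 23 May 2002.
Administrative Delay Adjustment: +75 days → 6 August 2002.
Interference Suspension Credit: +55 days → 30 September 2002.
Response Delay Deduction: −366 days → 29 September 2001.

September 29, 2001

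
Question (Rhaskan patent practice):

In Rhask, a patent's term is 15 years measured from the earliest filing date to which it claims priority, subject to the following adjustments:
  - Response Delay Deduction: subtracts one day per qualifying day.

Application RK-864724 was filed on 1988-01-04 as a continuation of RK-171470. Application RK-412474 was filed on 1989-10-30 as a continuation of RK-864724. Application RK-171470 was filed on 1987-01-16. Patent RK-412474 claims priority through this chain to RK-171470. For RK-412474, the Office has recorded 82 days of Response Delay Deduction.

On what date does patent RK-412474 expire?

Earliest priority filing: 16 January 1987.
Base term: 16 January 1987 + 15 years → 16 January 2002.
Response Delay Deduction: −82 days → 26 October 2001.

2001-10-26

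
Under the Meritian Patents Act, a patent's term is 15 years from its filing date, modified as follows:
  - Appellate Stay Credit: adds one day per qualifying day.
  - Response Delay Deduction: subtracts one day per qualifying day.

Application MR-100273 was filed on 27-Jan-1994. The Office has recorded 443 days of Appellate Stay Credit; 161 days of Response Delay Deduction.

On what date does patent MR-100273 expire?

November 5, 2009

Base term: filing date + 15 years → 27 January 2009.
Appellate Stay Credit: +443 days → 15 April 2010.
Response Delay Deduction: −161 days → 5 November 2009.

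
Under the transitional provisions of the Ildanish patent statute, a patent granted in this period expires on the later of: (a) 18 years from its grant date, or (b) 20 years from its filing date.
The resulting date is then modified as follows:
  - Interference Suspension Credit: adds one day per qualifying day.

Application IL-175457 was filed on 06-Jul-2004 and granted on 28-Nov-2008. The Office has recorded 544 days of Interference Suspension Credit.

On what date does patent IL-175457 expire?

May 25, 2028

(a) grant + 18 years → 28 November 2026.
(b) filing + 20 years → 6 July 2024.
Later of the two: 28 November 2026.
Interference Suspension Credit: +544 days → 25 May 2028.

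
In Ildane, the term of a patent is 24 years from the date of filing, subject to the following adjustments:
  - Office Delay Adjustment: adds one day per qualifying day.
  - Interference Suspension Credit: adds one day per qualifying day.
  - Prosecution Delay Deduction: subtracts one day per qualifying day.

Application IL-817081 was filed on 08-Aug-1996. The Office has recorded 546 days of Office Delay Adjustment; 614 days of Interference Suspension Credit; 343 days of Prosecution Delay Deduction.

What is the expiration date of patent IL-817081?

November 3, 2022

Base term: filing date + 24 years → 8 August 2020.
Office Delay Adjustment: +546 days → 5 February 2022.
Interference Suspension Credit: +614 days → 12 October 2023.
Prosecution Delay Deduction: −343 days → 3 November 2022.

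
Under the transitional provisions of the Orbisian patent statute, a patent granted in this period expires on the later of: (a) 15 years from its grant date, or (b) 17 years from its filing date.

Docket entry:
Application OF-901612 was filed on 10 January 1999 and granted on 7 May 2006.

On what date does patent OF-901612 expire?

May 7, 2021

(a) grant + 15 years → 7 May 2021.
(b) filing + 17 years → 10 January 2016.
Later of the two: 7 May 2021.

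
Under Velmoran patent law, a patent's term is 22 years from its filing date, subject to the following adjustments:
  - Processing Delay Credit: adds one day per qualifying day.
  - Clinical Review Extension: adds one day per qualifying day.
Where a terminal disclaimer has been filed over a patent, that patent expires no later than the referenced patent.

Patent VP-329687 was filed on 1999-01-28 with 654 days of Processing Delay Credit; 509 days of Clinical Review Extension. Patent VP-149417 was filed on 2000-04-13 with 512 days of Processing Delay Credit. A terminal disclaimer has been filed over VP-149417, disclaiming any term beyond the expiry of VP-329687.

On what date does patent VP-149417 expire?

Natural term of VP-149417:
  Base: filing + 22 years → 13 April 2022.
  Processing Delay Credit: +512 days → 7 September 2023.
Expiry of referenced patent VP-329687:
  Base: filing + 22 years → 28 January 2021.
  Processing Delay Credit: +654 days → 13 November 2022.
  Clinical Review Extension: +509 days → 5 April 2024.
Terminal disclaimer: VP-149417 expires on the earlier of 7 September 2023 and 5 April 2024.

September 7, 2023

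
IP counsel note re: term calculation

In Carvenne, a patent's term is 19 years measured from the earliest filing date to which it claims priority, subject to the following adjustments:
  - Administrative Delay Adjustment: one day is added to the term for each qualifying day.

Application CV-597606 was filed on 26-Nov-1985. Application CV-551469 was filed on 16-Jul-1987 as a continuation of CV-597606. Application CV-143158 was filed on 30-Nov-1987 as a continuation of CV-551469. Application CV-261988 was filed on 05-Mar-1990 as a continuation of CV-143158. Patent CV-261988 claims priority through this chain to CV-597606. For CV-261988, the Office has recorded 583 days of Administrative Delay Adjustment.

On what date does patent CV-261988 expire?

July 2, 2006

Earliest priority filing: 26 November 1985.
Base term: 26 November 1985 + 19 years → 26 November 2004.
Administrative Delay Adjustment: +583 days → 2 July 2006.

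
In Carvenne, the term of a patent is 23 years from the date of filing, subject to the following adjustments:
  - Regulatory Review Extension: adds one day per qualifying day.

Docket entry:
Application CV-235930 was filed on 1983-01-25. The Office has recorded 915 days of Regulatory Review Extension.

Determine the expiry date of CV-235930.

2008-07-28

Base term: filing date + 23 years → 25 January 2006.
Regulatory Review Extension: +915 days → 28 July 2008.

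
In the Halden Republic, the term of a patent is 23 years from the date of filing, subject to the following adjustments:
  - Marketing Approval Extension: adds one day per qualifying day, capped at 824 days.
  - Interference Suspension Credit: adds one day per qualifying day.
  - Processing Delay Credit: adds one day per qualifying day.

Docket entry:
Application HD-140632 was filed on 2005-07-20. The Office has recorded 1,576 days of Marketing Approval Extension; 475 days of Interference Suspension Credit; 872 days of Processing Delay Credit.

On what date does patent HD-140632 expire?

Base term: filing date + 23 years → 20 July 2028.
Marketing Approval Extension: 1576 days claimed exceeds the 824-day cap, so +824 days → 22 October 2030.
Interference Suspension Credit: +475 days → 9 February 2032.
Processing Delay Credit: +872 days → 30 June 2034.

2034-06-30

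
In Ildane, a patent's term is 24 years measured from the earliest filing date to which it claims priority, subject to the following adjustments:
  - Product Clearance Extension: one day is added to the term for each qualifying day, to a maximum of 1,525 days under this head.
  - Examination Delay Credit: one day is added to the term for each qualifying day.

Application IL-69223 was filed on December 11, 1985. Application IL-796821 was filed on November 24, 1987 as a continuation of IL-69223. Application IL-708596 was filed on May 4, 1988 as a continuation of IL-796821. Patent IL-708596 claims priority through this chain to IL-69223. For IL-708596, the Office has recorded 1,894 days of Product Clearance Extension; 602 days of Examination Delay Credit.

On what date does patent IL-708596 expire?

2015-10-08

Earliest priority filing: 11 December 1985.
Base term: 11 December 1985 + 24 years → 11 December 2009.
Product Clearance Extension: 1894 days claimed exceeds the 1525-day cap, so +1525 days → 13 February 2014.
Examination Delay Credit: +602 days → 8 October 2015.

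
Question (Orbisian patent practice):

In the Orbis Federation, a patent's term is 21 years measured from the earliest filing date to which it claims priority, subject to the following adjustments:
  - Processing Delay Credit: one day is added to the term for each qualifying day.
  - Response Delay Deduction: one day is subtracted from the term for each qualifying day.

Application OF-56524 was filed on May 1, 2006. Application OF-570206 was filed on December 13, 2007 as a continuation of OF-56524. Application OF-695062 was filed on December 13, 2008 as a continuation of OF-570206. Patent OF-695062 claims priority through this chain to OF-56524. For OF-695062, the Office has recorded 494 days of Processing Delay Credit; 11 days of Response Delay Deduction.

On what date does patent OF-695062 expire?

August 26, 2028

Earliest priority filing: 1 May 2006.
Base term: 1 May 2006 + 21 years → 1 May 2027.
Processing Delay Credit: +494 days → 6 September 2028.
Response Delay Deduction: −11 days → 26 August 2028.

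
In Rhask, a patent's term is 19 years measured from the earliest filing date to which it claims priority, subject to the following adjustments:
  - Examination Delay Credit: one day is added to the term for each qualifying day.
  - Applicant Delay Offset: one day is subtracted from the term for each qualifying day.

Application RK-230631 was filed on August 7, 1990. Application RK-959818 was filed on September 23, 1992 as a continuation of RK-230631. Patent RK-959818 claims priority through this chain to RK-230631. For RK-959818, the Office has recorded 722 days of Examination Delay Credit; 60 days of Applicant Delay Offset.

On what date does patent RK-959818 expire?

Earliest priority filing: 7 August 1990.
Base term: 7 August 1990 + 19 years → 7 August 2009.
Examination Delay Credit: +722 days → 30 July 2011.
Applicant Delay Offset: −60 days → 31 May 2011.

May 31, 2011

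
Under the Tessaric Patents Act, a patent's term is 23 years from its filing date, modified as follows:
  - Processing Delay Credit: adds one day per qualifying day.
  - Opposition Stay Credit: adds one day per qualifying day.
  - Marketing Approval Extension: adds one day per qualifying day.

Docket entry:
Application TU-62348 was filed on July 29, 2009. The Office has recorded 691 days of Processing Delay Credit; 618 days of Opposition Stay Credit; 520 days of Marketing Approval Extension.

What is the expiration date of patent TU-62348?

2037-08-01

Base term: filing date + 23 years → 29 July 2032.
Processing Delay Credit: +691 days → 20 June 2034.
Opposition Stay Credit: +618 days → 28 February 2036.
Marketing Approval Extension: +520 days → 1 August 2037.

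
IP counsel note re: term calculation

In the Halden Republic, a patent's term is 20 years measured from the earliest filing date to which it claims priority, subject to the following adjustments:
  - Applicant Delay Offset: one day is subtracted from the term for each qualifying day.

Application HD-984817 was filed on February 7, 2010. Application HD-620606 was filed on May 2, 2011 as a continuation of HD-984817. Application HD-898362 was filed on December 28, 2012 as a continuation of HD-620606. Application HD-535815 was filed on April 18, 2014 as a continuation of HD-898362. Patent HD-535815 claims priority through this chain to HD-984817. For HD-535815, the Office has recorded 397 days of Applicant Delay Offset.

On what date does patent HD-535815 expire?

Earliest priority filing: 7 February 2010.
Base term: 7 February 2010 + 20 years → 7 February 2030.
Applicant Delay Offset: −397 days → 6 January 2029.

January 6, 2029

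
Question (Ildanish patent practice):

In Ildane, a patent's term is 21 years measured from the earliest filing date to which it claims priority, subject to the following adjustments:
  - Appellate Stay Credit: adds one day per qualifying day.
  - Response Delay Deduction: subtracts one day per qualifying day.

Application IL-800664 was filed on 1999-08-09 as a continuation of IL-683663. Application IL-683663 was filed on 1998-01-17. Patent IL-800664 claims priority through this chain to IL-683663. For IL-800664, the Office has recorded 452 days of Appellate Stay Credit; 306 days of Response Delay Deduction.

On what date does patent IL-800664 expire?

Earliest priority filing: 17 January 1998.
Base term: 17 January 1998 + 21 years → 17 January 2019.
Appellate Stay Credit: +452 days → 13 April 2020.
Response Delay Deduction: −306 days → 12 June 2019.

June 12, 2019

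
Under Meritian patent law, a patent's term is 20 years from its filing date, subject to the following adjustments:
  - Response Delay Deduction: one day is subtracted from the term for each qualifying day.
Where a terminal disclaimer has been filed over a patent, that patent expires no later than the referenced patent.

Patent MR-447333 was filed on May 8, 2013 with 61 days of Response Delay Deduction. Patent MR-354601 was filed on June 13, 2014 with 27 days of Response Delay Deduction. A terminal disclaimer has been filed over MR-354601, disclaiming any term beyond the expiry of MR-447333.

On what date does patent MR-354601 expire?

Natural term of MR-354601:
  Base: filing + 20 years → 13 June 2034.
  Response Delay Deduction: −27 days → 17 May 2034.
Expiry of referenced patent MR-447333:
  Base: filing + 20 years → 8 May 2033.
  Response Delay Deduction: −61 days → 8 March 2033.
Terminal disclaimer: MR-354601 expires on the earlier of 17 May 2034 and 8 March 2033.

March 8, 2033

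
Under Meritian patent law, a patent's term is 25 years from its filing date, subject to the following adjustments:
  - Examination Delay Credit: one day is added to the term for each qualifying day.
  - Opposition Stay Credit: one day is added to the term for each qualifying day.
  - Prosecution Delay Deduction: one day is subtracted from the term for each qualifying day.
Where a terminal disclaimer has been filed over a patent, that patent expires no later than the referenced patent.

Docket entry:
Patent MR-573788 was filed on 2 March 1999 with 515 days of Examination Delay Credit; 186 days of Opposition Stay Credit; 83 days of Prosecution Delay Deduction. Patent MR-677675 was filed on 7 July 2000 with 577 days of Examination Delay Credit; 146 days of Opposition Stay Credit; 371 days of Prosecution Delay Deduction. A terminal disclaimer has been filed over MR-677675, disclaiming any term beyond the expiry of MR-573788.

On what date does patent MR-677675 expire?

November 10, 2025

Natural term of MR-677675:
  Base: filing + 25 years → 7 July 2025.
  Examination Delay Credit: +577 days → 4 February 2027.
  Opposition Stay Credit: +146 days → 30 June 2027.
  Prosecution Delay Deduction: −371 days → 24 June 2026.
Expiry of referenced patent MR-573788:
  Base: filing + 25 years → 2 March 2024.
  Examination Delay Credit: +515 days → 30 July 2025.
  Opposition Stay Credit: +186 days → 1 February 2026.
  Prosecution Delay Deduction: −83 days → 10 November 2025.
Terminal disclaimer: MR-677675 expires on the earlier of 24 June 2026 and 10 November 2025.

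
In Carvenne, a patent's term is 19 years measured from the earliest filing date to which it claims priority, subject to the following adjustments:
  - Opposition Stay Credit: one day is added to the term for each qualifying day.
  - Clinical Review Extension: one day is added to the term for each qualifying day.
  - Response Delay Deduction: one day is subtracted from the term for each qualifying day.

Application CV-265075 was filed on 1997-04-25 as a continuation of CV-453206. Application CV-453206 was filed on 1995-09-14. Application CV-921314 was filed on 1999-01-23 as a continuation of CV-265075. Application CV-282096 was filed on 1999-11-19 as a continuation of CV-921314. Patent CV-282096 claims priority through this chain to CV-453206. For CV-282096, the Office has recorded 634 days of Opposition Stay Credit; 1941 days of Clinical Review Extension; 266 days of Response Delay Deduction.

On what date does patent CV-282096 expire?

Earliest priority filing: 14 September 1995.
Base term: 14 September 1995 + 19 years → 14 September 2014.
Opposition Stay Credit: +634 days → 9 June 2016.
Clinical Review Extension: +1941 days → 2 October 2021.
Response Delay Deduction: −266 days → 9 January 2021.

January 9, 2021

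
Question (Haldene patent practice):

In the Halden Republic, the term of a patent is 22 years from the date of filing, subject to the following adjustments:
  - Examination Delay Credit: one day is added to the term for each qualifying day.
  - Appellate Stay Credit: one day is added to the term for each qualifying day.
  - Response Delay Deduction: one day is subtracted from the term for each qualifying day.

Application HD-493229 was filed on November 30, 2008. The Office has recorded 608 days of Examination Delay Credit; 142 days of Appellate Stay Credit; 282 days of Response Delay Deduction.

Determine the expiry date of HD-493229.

Base term: filing date + 22 years → 30 November 2030.
Examination Delay Credit: +608 days → 30 July 2032.
Appellate Stay Credit: +142 days → 19 December 2032.
Response Delay Deduction: −282 days → 12 March 2032.

March 12, 2032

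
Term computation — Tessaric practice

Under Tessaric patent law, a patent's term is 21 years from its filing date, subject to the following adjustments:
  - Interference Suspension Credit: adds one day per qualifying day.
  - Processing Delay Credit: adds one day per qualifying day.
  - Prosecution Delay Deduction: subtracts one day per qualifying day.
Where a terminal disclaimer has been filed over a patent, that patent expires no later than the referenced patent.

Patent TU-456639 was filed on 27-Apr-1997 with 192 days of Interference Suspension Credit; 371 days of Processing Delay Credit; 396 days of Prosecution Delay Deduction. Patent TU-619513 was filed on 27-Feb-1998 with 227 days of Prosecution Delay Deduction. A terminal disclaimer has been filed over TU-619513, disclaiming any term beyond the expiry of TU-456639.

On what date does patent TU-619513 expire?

2018-07-15

Natural term of TU-619513:
  Base: filing + 21 years → 27 February 2019.
  Prosecution Delay Deduction: −227 days → 15 July 2018.
Expiry of referenced patent TU-456639:
  Base: filing + 21 years → 27 April 2018.
  Interference Suspension Credit: +192 days → 5 November 2018.
  Processing Delay Credit: +371 days → 11 November 2019.
  Prosecution Delay Deduction: −396 days → 11 October 2018.
Terminal disclaimer: TU-619513 expires on the earlier of 15 July 2018 and 11 October 2018.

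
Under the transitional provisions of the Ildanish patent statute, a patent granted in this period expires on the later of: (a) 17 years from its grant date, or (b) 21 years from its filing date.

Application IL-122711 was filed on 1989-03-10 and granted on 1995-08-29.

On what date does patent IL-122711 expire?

(a) grant + 17 years → 29 August 2012.
(b) filing + 21 years → 10 March 2010.
Later of the two: 29 August 2012.

August 29, 2012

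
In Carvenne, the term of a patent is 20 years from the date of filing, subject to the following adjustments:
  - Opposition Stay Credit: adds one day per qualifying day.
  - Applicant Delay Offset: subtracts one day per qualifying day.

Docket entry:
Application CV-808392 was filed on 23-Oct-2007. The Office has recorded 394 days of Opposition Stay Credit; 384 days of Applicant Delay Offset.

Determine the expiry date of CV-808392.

Base term: filing date + 20 years → 23 October 2027.
Opposition Stay Credit: +394 days → 20 November 2028.
Applicant Delay Offset: −384 days → 2 November 2027.

November 2, 2027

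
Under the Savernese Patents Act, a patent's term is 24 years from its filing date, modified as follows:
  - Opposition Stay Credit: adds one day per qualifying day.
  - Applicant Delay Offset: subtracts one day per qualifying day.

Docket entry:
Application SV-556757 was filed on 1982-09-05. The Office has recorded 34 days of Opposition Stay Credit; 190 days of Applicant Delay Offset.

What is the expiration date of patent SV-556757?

Base term: filing date + 24 years → 5 September 2006.
Opposition Stay Credit: +34 days → 9 October 2006.
Applicant Delay Offset: −190 days → 2 April 2006.

April 2, 2006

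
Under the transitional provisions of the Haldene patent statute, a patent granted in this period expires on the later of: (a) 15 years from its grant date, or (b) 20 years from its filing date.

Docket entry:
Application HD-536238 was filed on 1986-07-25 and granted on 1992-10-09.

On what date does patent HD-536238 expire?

(a) grant + 15 years → 9 October 2007.
(b) filing + 20 years → 25 July 2006.
Later of the two: 9 October 2007.

October 9, 2007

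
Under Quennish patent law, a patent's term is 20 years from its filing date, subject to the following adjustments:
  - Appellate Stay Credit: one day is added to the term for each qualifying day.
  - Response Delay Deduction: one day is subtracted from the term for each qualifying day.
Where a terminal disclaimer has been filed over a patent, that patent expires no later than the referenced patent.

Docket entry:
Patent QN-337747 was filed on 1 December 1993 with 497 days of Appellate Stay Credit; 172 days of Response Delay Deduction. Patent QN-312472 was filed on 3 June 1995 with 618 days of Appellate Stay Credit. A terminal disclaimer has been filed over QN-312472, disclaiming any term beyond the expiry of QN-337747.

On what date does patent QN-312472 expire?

Natural term of QN-312472:
  Base: filing + 20 years → 3 June 2015.
  Appellate Stay Credit: +618 days → 10 February 2017.
Expiry of referenced patent QN-337747:
  Base: filing + 20 years → 1 December 2013.
  Appellate Stay Credit: +497 days → 12 April 2015.
  Response Delay Deduction: −172 days → 22 October 2014.
Terminal disclaimer: QN-312472 expires on the earlier of 10 February 2017 and 22 October 2014.

2014-10-22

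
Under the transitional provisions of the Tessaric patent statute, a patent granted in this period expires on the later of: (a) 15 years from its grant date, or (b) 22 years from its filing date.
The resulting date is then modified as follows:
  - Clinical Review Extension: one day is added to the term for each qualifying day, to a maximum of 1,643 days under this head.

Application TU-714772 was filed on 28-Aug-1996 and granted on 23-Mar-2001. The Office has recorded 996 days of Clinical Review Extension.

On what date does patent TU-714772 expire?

May 20, 2021

(a) grant + 15 years → 23 March 2016.
(b) filing + 22 years → 28 August 2018.
Later of the two: 28 August 2018.
Clinical Review Extension: 996 days (within the 1643-day cap) → +996 days → 20 May 2021.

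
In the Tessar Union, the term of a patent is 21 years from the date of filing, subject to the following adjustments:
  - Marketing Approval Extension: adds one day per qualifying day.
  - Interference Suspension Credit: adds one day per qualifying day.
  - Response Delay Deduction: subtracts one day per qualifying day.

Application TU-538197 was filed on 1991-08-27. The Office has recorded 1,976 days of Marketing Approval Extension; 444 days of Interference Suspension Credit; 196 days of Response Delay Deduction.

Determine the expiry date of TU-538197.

September 29, 2018

Base term: filing date + 21 years → 27 August 2012.
Marketing Approval Extension: +1976 days → 24 January 2018.
Interference Suspension Credit: +444 days → 13 April 2019.
Response Delay Deduction: −196 days → 29 September 2018.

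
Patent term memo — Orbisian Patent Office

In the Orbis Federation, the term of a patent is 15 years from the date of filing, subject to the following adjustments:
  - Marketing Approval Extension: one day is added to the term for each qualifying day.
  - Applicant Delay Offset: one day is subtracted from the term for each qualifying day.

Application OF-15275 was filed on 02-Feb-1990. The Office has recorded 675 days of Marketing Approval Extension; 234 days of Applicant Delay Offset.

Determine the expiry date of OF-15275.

Base term: filing date + 15 years → 2 February 2005.
Marketing Approval Extension: +675 days → 9 December 2006.
Applicant Delay Offset: −234 days → 19 April 2006.

2006-04-19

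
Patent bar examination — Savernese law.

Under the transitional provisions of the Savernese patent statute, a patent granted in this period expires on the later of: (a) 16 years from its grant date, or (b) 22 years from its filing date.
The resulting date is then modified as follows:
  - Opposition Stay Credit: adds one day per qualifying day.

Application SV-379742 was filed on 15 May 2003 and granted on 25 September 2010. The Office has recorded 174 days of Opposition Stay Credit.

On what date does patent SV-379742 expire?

March 18, 2027

(a) grant + 16 years → 25 September 2026.
(b) filing + 22 years → 15 May 2025.
Later of the two: 25 September 2026.
Opposition Stay Credit: +174 days → 18 March 2027.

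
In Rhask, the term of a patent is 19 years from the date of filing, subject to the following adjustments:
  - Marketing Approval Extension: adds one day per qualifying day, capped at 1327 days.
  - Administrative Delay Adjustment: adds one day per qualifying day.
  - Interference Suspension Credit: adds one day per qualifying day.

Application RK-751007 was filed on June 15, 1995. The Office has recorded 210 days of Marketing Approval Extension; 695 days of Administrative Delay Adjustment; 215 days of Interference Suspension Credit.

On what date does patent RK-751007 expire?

Base term: filing date + 19 years → 15 June 2014.
Marketing Approval Extension: 210 days (within the 1327-day cap) → +210 days → 11 January 2015.
Administrative Delay Adjustment: +695 days → 6 December 2016.
Interference Suspension Credit: +215 days → 9 July 2017.

2017-07-09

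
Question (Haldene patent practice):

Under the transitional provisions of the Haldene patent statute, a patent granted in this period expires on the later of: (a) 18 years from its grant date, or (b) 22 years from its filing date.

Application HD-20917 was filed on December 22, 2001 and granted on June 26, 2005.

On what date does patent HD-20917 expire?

(a) grant + 18 years → 26 June 2023.
(b) filing + 22 years → 22 December 2023.
Later of the two: 22 December 2023.

2023-12-22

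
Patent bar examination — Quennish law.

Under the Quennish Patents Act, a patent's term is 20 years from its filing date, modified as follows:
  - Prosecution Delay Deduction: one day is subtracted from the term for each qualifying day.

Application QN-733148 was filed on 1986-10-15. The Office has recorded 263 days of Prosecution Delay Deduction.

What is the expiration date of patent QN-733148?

Base term: filing date + 20 years → 15 October 2006.
Prosecution Delay Deduction: −263 days → 25 January 2006.

2006-01-25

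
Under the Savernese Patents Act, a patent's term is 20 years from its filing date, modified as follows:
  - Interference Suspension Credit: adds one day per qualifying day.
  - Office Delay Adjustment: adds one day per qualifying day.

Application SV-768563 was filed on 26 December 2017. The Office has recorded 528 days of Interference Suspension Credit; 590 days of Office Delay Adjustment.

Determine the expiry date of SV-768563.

January 17, 2041

Base term: filing date + 20 years → 26 December 2037.
Interference Suspension Credit: +528 days → 7 June 2039.
Office Delay Adjustment: +590 days → 17 January 2041.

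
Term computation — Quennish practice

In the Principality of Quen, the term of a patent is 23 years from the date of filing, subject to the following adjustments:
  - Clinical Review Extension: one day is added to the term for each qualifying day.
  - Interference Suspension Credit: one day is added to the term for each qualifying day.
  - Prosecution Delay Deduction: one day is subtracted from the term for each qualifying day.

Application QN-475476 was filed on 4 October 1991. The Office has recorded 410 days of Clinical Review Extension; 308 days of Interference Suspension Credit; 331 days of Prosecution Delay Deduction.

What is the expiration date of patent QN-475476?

October 26, 2015

Base term: filing date + 23 years → 4 October 2014.
Clinical Review Extension: +410 days → 18 November 2015.
Interference Suspension Credit: +308 days → 21 September 2016.
Prosecution Delay Deduction: −331 days → 26 October 2015.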